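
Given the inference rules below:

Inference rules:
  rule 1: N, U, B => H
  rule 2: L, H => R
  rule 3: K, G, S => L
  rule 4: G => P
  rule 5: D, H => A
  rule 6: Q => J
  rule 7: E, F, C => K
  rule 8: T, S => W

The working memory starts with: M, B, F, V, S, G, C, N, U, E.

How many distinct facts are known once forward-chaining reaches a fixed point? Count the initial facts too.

Round 1: rule 1 [N, U, B => H]; rule 4 [G => P]; rule 7 [E, F, C => K]. Adds H, P, K.
Round 2: rule 3 [K, G, S => L]. Adds L.
Round 3: rule 2 [L, H => R]. Adds R.
Closure: {B, C, E, F, G, H, K, L, M, N, P, R, S, U, V} — 15 facts.

15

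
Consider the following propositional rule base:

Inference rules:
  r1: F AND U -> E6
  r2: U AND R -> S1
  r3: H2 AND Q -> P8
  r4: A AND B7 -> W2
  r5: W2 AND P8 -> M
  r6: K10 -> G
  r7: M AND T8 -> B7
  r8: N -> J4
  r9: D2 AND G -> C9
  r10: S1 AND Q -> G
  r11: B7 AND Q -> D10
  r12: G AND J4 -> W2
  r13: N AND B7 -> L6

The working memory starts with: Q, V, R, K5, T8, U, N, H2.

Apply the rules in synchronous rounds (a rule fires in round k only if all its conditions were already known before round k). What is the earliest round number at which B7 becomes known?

Round 1 — r2, r3, r8, derive S1, P8, J4.
Round 2 — r10, derive G.
Round 3 — r12, derive W2.
Round 4 — r5, derive M.
Round 5 — r7, derive B7.
B7 first appears in round 5.

5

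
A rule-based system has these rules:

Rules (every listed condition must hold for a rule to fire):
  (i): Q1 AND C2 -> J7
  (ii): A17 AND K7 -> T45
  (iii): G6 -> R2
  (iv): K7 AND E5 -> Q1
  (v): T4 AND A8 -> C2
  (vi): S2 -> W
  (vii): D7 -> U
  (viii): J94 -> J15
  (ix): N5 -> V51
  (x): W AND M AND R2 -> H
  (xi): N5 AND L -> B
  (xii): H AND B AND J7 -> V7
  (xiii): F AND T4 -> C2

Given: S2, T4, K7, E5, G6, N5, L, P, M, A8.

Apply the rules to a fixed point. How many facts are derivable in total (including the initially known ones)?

[1] (iii) [G6 -> R2]; (iv) [K7 AND E5 -> Q1]; (v) [T4 AND A8 -> C2]; (vi) [S2 -> W]; (ix) [N5 -> V51]; (xi) [N5 AND L -> B]. ⇒ new: R2, Q1, C2, W, V51, B.
[2] (i) [Q1 AND C2 -> J7]; (x) [W AND M AND R2 -> H]. ⇒ new: J7, H.
[3] (xii) [H AND B AND J7 -> V7]. ⇒ new: V7.
Closure: {A8, B, C2, E5, G6, H, J7, K7, L, M, N5, P, Q1, R2, S2, T4, V51, V7, W} — 19 facts.

19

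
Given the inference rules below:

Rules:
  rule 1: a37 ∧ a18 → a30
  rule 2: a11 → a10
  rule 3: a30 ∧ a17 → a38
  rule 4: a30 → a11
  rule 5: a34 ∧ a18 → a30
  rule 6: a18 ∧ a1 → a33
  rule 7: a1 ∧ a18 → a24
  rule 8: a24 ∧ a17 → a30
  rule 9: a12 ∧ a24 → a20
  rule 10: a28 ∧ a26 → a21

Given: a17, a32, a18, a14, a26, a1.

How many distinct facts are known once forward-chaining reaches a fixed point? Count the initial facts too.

12

Round 1: rule 6 [a18 ∧ a1 → a33]; rule 7 [a1 ∧ a18 → a24]. Adds a33, a24.
Round 2: rule 8 [a24 ∧ a17 → a30]. Adds a30.
Round 3: rule 3 [a30 ∧ a17 → a38]; rule 4 [a30 → a11]. Adds a38, a11.
Round 4: rule 2 [a11 → a10]. Adds a10.
Closure: {a1, a10, a11, a14, a17, a18, a24, a26, a30, a32, a33, a38} — 12 facts.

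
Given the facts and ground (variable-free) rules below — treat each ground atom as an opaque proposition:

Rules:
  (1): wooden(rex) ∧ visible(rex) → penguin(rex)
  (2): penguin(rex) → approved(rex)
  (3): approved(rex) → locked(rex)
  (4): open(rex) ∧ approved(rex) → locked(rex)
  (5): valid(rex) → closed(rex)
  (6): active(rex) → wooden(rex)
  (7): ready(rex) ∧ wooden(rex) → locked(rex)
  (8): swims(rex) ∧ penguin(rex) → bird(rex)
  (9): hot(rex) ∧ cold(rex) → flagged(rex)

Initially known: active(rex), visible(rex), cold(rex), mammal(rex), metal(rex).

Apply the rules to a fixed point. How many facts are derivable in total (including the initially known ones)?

9

Round 1 — (6), derive wooden(rex).
Round 2 — (1), derive penguin(rex).
Round 3 — (2), derive approved(rex).
Round 4 — (3), derive locked(rex).
Closure: {active(rex), approved(rex), cold(rex), locked(rex), mammal(rex), metal(rex), penguin(rex), visible(rex), wooden(rex)} — 9 facts.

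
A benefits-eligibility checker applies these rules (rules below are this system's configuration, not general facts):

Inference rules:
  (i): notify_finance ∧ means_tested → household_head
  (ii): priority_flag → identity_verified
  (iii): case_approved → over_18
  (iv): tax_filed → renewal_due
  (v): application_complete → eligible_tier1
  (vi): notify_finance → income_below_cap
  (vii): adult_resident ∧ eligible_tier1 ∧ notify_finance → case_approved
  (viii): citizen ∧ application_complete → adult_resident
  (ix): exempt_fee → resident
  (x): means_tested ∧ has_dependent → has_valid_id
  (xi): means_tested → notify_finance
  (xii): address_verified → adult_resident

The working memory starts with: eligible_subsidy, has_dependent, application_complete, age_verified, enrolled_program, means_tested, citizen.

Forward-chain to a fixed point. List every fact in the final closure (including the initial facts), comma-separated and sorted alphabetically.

[1] (v) [application_complete → eligible_tier1]; (viii) [citizen ∧ application_complete → adult_resident]; (x) [means_tested ∧ has_dependent → has_valid_id]; (xi) [means_tested → notify_finance]. ⇒ new: eligible_tier1, adult_resident, has_valid_id, notify_finance.
[2] (i) [notify_finance ∧ means_tested → household_head]; (vi) [notify_finance → income_below_cap]; (vii) [adult_resident ∧ eligible_tier1 ∧ notify_finance → case_approved]. ⇒ new: household_head, income_below_cap, case_approved.
[3] (iii) [case_approved → over_18]. ⇒ new: over_18.

adult_resident, age_verified, application_complete, case_approved, citizen, eligible_subsidy, eligible_tier1, enrolled_program, has_dependent, has_valid_id, household_head, income_below_cap, means_tested, notify_finance, over_18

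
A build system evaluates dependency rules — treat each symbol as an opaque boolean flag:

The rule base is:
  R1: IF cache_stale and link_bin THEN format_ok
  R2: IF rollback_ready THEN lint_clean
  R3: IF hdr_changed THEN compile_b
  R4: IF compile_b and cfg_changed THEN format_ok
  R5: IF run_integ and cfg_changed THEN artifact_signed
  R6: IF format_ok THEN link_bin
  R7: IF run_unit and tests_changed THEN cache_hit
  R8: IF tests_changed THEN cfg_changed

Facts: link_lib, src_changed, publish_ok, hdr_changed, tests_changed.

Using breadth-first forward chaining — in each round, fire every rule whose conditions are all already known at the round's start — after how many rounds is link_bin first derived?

Round 1: R3 [IF hdr_changed THEN compile_b]; R8 [IF tests_changed THEN cfg_changed]. Adds compile_b, cfg_changed.
Round 2: R4 [IF compile_b and cfg_changed THEN format_ok]. Adds format_ok.
Round 3: R6 [IF format_ok THEN link_bin]. Adds link_bin.
link_bin first appears in round 3.

3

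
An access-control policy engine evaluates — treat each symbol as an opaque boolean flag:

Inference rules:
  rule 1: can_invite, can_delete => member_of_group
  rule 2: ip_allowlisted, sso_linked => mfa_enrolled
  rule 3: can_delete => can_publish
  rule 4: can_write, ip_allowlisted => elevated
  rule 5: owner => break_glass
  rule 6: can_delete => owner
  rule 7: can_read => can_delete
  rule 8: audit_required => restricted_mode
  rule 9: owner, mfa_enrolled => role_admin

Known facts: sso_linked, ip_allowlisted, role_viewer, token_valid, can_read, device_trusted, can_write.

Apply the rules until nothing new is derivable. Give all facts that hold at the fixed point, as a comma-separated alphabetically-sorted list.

break_glass, can_delete, can_publish, can_read, can_write, device_trusted, elevated, ip_allowlisted, mfa_enrolled, owner, role_admin, role_viewer, sso_linked, token_valid

[1] rule 2 [ip_allowlisted, sso_linked => mfa_enrolled]; rule 4 [can_write, ip_allowlisted => elevated]; rule 7 [can_read => can_delete]. ⇒ new: mfa_enrolled, elevated, can_delete.
[2] rule 3 [can_delete => can_publish]; rule 6 [can_delete => owner]. ⇒ new: can_publish, owner.
[3] rule 5 [owner => break_glass]; rule 9 [owner, mfa_enrolled => role_admin]. ⇒ new: break_glass, role_admin.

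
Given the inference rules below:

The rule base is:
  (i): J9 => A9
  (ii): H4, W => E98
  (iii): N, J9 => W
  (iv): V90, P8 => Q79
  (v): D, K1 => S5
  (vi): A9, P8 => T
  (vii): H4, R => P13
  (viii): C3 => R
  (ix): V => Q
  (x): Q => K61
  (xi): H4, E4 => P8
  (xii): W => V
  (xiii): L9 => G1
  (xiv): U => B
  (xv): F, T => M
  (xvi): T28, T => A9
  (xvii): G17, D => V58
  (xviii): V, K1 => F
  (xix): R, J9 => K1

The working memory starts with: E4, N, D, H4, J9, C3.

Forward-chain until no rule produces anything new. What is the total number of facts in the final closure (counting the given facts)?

Round 1: (i) [J9 => A9]; (iii) [N, J9 => W]; (viii) [C3 => R]; (xi) [H4, E4 => P8]. New: A9, W, R, P8.
Round 2: (ii) [H4, W => E98]; (vi) [A9, P8 => T]; (vii) [H4, R => P13]; (xii) [W => V]; (xix) [R, J9 => K1]. New: E98, T, P13, V, K1.
Round 3: (v) [D, K1 => S5]; (ix) [V => Q]; (xviii) [V, K1 => F]. New: S5, Q, F.
Round 4: (x) [Q => K61]; (xv) [F, T => M]. New: K61, M.
Closure: {A9, C3, D, E4, E98, F, H4, J9, K1, K61, M, N, P13, P8, Q, R, S5, T, V, W} — 20 facts.

20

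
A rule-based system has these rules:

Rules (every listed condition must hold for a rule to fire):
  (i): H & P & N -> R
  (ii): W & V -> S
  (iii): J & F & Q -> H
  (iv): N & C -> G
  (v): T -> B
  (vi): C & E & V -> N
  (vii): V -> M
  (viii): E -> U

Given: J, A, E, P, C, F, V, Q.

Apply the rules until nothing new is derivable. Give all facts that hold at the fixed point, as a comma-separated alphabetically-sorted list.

Round 1 — (iii), (vi), (vii), (viii), derive H, N, M, U.
Round 2 — (i), (iv), derive R, G.

A, C, E, F, G, H, J, M, N, P, Q, R, U, V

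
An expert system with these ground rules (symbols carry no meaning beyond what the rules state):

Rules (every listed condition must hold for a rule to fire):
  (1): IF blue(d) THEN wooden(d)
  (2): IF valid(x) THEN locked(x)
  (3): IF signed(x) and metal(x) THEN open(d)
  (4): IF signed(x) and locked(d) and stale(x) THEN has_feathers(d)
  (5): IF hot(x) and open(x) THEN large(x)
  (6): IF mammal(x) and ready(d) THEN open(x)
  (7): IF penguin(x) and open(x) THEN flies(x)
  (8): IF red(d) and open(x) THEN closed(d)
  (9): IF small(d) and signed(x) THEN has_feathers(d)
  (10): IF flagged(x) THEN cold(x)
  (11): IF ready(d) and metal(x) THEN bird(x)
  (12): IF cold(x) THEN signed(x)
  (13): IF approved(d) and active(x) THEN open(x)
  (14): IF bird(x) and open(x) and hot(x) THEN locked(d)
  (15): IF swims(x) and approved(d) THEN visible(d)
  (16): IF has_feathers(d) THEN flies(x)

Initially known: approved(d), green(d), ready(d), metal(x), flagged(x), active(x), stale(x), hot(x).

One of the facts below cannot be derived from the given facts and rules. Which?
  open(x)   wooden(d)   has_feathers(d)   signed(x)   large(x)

wooden(d)

Round 1: (10) [IF flagged(x) THEN cold(x)]; (11) [IF ready(d) and metal(x) THEN bird(x)]; (13) [IF approved(d) and active(x) THEN open(x)]. New: cold(x), bird(x), open(x).
Round 2: (5) [IF hot(x) and open(x) THEN large(x)]; (12) [IF cold(x) THEN signed(x)]; (14) [IF bird(x) and open(x) and hot(x) THEN locked(d)]. New: large(x), signed(x), locked(d).
Round 3: (3) [IF signed(x) and metal(x) THEN open(d)]; (4) [IF signed(x) and locked(d) and stale(x) THEN has_feathers(d)]. New: open(d), has_feathers(d).
Round 4: (16) [IF has_feathers(d) THEN flies(x)]. New: flies(x).
Derived: has_feathers(d) (round 3), large(x) (round 2), signed(x) (round 2), open(x) (round 1). wooden(d) never appears in any round.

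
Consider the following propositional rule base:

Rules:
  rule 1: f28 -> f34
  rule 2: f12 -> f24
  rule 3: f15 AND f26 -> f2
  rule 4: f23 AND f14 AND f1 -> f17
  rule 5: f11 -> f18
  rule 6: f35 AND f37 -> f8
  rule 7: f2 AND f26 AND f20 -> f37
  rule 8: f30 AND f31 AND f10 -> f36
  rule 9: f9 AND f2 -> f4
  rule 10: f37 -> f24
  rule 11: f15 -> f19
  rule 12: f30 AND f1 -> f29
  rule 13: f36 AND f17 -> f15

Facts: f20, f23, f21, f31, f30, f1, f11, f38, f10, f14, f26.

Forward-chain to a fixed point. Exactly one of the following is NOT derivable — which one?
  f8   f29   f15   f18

[1] rule 4 [f23 AND f14 AND f1 -> f17]; rule 5 [f11 -> f18]; rule 8 [f30 AND f31 AND f10 -> f36]; rule 12 [f30 AND f1 -> f29]. ⇒ new: f17, f18, f36, f29.
[2] rule 13 [f36 AND f17 -> f15]. ⇒ new: f15.
[3] rule 3 [f15 AND f26 -> f2]; rule 11 [f15 -> f19]. ⇒ new: f2, f19.
[4] rule 7 [f2 AND f26 AND f20 -> f37]. ⇒ new: f37.
[5] rule 10 [f37 -> f24]. ⇒ new: f24.
Derived: f29 (round 1), f18 (round 1), f15 (round 2). f8 never appears in any round.

f8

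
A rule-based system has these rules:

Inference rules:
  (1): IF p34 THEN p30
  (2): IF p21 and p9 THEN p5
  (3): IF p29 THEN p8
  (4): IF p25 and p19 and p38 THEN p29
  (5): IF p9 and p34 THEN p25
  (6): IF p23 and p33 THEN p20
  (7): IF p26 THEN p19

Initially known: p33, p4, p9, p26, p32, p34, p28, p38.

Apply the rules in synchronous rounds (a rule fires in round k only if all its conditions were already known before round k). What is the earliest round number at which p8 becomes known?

3

[1] (1) [IF p34 THEN p30]; (5) [IF p9 and p34 THEN p25]; (7) [IF p26 THEN p19]. ⇒ new: p30, p25, p19.
[2] (4) [IF p25 and p19 and p38 THEN p29]. ⇒ new: p29.
[3] (3) [IF p29 THEN p8]. ⇒ new: p8.
p8 first appears in round 3.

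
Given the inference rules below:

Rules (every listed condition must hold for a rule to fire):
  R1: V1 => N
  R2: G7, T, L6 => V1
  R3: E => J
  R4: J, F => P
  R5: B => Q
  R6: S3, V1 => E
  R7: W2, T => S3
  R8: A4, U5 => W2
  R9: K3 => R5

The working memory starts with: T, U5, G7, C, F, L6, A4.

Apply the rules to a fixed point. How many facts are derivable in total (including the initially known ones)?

14

Round 1: R2 [G7, T, L6 => V1]; R8 [A4, U5 => W2]. Adds V1, W2.
Round 2: R1 [V1 => N]; R7 [W2, T => S3]. Adds N, S3.
Round 3: R6 [S3, V1 => E]. Adds E.
Round 4: R3 [E => J]. Adds J.
Round 5: R4 [J, F => P]. Adds P.
Closure: {A4, C, E, F, G7, J, L6, N, P, S3, T, U5, V1, W2} — 14 facts.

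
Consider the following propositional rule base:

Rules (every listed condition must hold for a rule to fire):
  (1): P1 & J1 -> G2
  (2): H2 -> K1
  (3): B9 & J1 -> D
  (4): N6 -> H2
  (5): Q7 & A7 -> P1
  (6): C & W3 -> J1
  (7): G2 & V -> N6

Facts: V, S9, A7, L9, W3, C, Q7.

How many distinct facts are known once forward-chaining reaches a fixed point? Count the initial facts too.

13

Round 1 fires (5), (6), giving P1, J1.
Round 2 fires (1), giving G2.
Round 3 fires (7), giving N6.
Round 4 fires (4), giving H2.
Round 5 fires (2), giving K1.
Closure: {A7, C, G2, H2, J1, K1, L9, N6, P1, Q7, S9, V, W3} — 13 facts.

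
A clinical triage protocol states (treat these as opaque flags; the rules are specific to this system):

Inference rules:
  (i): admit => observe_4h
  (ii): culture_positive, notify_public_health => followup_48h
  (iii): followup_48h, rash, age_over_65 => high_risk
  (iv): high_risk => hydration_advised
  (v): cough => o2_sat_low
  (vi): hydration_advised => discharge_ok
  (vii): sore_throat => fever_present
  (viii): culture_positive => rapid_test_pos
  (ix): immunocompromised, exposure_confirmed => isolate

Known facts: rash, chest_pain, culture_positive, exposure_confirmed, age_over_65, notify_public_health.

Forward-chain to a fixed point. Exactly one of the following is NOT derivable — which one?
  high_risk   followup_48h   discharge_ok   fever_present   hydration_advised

Round 1: (ii) [culture_positive, notify_public_health => followup_48h]; (viii) [culture_positive => rapid_test_pos]. New: followup_48h, rapid_test_pos.
Round 2: (iii) [followup_48h, rash, age_over_65 => high_risk]. New: high_risk.
Round 3: (iv) [high_risk => hydration_advised]. New: hydration_advised.
Round 4: (vi) [hydration_advised => discharge_ok]. New: discharge_ok.
Derived: followup_48h (round 1), discharge_ok (round 4), high_risk (round 2), hydration_advised (round 3). fever_present never appears in any round.

fever_present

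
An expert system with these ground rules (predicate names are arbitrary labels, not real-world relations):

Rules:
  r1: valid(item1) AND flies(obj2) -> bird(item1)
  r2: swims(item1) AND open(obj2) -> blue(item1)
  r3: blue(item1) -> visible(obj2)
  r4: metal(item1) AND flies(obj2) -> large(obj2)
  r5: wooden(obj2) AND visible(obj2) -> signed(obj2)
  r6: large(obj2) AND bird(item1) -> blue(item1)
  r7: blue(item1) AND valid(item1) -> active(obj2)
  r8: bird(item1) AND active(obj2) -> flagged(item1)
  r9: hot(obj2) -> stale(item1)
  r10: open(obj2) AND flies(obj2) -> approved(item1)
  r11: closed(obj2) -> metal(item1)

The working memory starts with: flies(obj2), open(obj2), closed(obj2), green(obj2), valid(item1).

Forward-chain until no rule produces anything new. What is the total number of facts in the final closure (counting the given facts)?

Round 1: r1 [valid(item1) AND flies(obj2) -> bird(item1)]; r10 [open(obj2) AND flies(obj2) -> approved(item1)]; r11 [closed(obj2) -> metal(item1)]. New: bird(item1), approved(item1), metal(item1).
Round 2: r4 [metal(item1) AND flies(obj2) -> large(obj2)]. New: large(obj2).
Round 3: r6 [large(obj2) AND bird(item1) -> blue(item1)]. New: blue(item1).
Round 4: r3 [blue(item1) -> visible(obj2)]; r7 [blue(item1) AND valid(item1) -> active(obj2)]. New: visible(obj2), active(obj2).
Round 5: r8 [bird(item1) AND active(obj2) -> flagged(item1)]. New: flagged(item1).
Closure: {active(obj2), approved(item1), bird(item1), blue(item1), closed(obj2), flagged(item1), flies(obj2), green(obj2), large(obj2), metal(item1), open(obj2), valid(item1), visible(obj2)} — 13 facts.

13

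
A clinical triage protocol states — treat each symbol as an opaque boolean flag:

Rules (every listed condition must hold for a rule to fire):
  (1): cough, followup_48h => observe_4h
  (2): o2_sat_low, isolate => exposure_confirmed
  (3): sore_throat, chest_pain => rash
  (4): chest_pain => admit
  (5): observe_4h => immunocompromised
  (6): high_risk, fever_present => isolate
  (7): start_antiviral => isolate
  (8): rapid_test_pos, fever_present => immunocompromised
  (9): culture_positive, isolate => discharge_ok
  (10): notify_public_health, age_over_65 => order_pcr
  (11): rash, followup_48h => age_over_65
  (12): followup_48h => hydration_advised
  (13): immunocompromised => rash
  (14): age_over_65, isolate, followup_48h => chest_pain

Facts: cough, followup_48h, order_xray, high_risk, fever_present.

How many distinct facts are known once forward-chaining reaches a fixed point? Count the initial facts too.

Round 1 fires (1), (6), (12), giving observe_4h, isolate, hydration_advised.
Round 2 fires (5), giving immunocompromised.
Round 3 fires (13), giving rash.
Round 4 fires (11), giving age_over_65.
Round 5 fires (14), giving chest_pain.
Round 6 fires (4), giving admit.
Closure: {admit, age_over_65, chest_pain, cough, fever_present, followup_48h, high_risk, hydration_advised, immunocompromised, isolate, observe_4h, order_xray, rash} — 13 facts.

13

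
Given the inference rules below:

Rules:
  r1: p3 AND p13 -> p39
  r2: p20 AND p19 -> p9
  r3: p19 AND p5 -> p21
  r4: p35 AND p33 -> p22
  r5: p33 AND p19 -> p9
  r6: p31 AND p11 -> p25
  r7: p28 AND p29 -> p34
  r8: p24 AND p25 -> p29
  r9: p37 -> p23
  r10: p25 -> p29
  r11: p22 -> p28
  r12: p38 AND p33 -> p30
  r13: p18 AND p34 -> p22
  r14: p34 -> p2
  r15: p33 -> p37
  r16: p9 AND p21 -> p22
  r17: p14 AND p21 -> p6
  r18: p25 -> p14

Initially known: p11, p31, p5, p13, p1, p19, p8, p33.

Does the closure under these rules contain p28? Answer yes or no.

Round 1: r3 [p19 AND p5 -> p21]; r5 [p33 AND p19 -> p9]; r6 [p31 AND p11 -> p25]; r15 [p33 -> p37]. Adds p21, p9, p25, p37.
Round 2: r9 [p37 -> p23]; r10 [p25 -> p29]; r16 [p9 AND p21 -> p22]; r18 [p25 -> p14]. Adds p23, p29, p22, p14.
Round 3: r11 [p22 -> p28]; r17 [p14 AND p21 -> p6]. Adds p28, p6.
Round 4: r7 [p28 AND p29 -> p34]. Adds p34.
Round 5: r14 [p34 -> p2]. Adds p2.
p28 appears in round 3, so it is derivable.

yes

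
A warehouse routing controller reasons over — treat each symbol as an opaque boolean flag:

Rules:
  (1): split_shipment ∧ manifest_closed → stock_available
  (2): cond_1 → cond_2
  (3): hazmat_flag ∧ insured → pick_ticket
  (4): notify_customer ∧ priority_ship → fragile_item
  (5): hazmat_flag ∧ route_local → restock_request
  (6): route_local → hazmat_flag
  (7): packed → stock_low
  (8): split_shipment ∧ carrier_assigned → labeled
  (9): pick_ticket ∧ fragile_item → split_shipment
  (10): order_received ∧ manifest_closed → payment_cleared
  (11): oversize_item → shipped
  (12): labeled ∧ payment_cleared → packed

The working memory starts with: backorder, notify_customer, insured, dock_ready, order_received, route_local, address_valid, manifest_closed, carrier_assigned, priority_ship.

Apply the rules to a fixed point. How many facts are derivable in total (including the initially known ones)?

Round 1 — (4), (6), (10), derive fragile_item, hazmat_flag, payment_cleared.
Round 2 — (3), (5), derive pick_ticket, restock_request.
Round 3 — (9), derive split_shipment.
Round 4 — (1), (8), derive stock_available, labeled.
Round 5 — (12), derive packed.
Round 6 — (7), derive stock_low.
Closure: {address_valid, backorder, carrier_assigned, dock_ready, fragile_item, hazmat_flag, insured, labeled, manifest_closed, notify_customer, order_received, packed, payment_cleared, pick_ticket, priority_ship, restock_request, route_local, split_shipment, stock_available, stock_low} — 20 facts.

20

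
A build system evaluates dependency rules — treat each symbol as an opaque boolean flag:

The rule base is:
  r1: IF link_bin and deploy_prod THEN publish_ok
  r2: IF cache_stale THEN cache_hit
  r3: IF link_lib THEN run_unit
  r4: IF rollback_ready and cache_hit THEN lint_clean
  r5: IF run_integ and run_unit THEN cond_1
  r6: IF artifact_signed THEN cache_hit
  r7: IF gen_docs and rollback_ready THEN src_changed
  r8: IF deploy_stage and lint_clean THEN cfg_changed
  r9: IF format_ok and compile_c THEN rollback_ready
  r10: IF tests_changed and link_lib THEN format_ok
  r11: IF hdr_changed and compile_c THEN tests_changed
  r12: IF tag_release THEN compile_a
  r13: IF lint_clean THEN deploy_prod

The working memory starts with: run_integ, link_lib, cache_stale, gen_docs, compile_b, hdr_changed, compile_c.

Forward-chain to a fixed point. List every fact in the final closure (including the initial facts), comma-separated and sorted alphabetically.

Round 1 fires r2, r3, r11, giving cache_hit, run_unit, tests_changed.
Round 2 fires r5, r10, giving cond_1, format_ok.
Round 3 fires r9, giving rollback_ready.
Round 4 fires r4, r7, giving lint_clean, src_changed.
Round 5 fires r13, giving deploy_prod.

cache_hit, cache_stale, compile_b, compile_c, cond_1, deploy_prod, format_ok, gen_docs, hdr_changed, link_lib, lint_clean, rollback_ready, run_integ, run_unit, src_changed, tests_changed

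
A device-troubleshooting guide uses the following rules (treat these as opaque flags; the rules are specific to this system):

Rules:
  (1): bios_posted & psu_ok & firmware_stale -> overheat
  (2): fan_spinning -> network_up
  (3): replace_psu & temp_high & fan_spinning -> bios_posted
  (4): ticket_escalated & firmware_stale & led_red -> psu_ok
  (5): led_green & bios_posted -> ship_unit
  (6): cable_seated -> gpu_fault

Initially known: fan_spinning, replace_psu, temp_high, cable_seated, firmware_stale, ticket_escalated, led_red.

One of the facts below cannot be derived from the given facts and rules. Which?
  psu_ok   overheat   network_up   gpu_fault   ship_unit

ship_unit

Round 1 — (2), (3), (4), (6), derive network_up, bios_posted, psu_ok, gpu_fault.
Round 2 — (1), derive overheat.
Derived: overheat (round 2), network_up (round 1), psu_ok (round 1), gpu_fault (round 1). ship_unit never appears in any round.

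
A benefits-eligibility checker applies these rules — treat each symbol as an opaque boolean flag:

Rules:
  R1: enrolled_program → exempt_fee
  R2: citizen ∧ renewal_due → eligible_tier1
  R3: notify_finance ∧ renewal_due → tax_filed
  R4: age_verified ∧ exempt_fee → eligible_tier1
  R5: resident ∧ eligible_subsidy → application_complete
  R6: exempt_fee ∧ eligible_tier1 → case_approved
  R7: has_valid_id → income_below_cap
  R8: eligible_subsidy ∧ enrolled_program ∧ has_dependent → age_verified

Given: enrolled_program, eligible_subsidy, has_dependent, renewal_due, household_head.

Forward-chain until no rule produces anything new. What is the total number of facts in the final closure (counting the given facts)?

9

Round 1: R1 [enrolled_program → exempt_fee]; R8 [eligible_subsidy ∧ enrolled_program ∧ has_dependent → age_verified]. Adds exempt_fee, age_verified.
Round 2: R4 [age_verified ∧ exempt_fee → eligible_tier1]. Adds eligible_tier1.
Round 3: R6 [exempt_fee ∧ eligible_tier1 → case_approved]. Adds case_approved.
Closure: {age_verified, case_approved, eligible_subsidy, eligible_tier1, enrolled_program, exempt_fee, has_dependent, household_head, renewal_due} — 9 facts.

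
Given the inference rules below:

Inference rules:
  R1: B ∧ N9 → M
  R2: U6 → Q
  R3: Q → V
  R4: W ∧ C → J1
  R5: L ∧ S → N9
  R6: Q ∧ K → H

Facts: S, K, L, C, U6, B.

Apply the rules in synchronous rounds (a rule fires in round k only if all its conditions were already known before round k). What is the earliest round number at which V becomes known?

2

Round 1: R2 [U6 → Q]; R5 [L ∧ S → N9]. Adds Q, N9.
Round 2: R1 [B ∧ N9 → M]; R3 [Q → V]; R6 [Q ∧ K → H]. Adds M, V, H.
V first appears in round 2.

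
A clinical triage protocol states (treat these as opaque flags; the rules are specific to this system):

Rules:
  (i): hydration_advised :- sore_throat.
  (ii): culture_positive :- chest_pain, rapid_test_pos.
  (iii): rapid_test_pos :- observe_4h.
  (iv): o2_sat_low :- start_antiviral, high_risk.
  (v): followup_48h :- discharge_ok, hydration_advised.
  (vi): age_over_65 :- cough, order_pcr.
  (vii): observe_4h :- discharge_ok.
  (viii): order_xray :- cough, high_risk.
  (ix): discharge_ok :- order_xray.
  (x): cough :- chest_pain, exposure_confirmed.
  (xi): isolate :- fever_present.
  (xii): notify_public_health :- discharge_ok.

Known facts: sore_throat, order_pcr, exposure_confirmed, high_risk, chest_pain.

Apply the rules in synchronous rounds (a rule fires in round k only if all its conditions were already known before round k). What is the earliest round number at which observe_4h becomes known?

Round 1: (i) [hydration_advised :- sore_throat.]; (x) [cough :- chest_pain, exposure_confirmed.]. Adds hydration_advised, cough.
Round 2: (vi) [age_over_65 :- cough, order_pcr.]; (viii) [order_xray :- cough, high_risk.]. Adds age_over_65, order_xray.
Round 3: (ix) [discharge_ok :- order_xray.]. Adds discharge_ok.
Round 4: (v) [followup_48h :- discharge_ok, hydration_advised.]; (vii) [observe_4h :- discharge_ok.]; (xii) [notify_public_health :- discharge_ok.]. Adds followup_48h, observe_4h, notify_public_health.
observe_4h first appears in round 4.

4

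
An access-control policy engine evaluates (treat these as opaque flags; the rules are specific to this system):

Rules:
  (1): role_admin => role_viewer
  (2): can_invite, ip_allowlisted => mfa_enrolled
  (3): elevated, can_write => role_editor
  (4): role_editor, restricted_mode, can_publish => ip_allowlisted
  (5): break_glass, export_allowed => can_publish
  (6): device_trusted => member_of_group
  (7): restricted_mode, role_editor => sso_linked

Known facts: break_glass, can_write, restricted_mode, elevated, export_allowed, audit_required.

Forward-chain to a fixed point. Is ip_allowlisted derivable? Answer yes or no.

yes

Round 1 — (3), (5), derive role_editor, can_publish.
Round 2 — (4), (7), derive ip_allowlisted, sso_linked.
ip_allowlisted appears in round 2, so it is derivable.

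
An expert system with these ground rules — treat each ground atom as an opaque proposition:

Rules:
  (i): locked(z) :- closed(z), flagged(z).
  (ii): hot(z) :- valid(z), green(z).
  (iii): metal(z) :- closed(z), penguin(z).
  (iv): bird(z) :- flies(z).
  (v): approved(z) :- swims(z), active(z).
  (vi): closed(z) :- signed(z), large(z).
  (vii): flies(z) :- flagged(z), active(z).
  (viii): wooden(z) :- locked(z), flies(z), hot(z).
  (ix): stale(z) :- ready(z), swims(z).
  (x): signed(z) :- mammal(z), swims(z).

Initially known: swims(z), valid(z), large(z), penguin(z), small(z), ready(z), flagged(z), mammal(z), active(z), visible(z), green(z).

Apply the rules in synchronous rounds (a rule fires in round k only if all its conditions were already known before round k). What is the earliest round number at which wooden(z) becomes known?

4

[1] (ii) [hot(z) :- valid(z), green(z).]; (v) [approved(z) :- swims(z), active(z).]; (vii) [flies(z) :- flagged(z), active(z).]; (ix) [stale(z) :- ready(z), swims(z).]; (x) [signed(z) :- mammal(z), swims(z).]. ⇒ new: hot(z), approved(z), flies(z), stale(z), signed(z).
[2] (iv) [bird(z) :- flies(z).]; (vi) [closed(z) :- signed(z), large(z).]. ⇒ new: bird(z), closed(z).
[3] (i) [locked(z) :- closed(z), flagged(z).]; (iii) [metal(z) :- closed(z), penguin(z).]. ⇒ new: locked(z), metal(z).
[4] (viii) [wooden(z) :- locked(z), flies(z), hot(z).]. ⇒ new: wooden(z).
wooden(z) first appears in round 4.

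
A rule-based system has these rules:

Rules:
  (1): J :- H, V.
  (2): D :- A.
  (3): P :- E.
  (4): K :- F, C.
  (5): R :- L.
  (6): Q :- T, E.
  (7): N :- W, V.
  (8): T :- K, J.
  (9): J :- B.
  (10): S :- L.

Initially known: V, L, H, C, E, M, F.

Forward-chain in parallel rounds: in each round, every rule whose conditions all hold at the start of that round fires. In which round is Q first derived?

3

Round 1: (1) [J :- H, V.]; (3) [P :- E.]; (4) [K :- F, C.]; (5) [R :- L.]; (10) [S :- L.]. Adds J, P, K, R, S.
Round 2: (8) [T :- K, J.]. Adds T.
Round 3: (6) [Q :- T, E.]. Adds Q.
Q first appears in round 3.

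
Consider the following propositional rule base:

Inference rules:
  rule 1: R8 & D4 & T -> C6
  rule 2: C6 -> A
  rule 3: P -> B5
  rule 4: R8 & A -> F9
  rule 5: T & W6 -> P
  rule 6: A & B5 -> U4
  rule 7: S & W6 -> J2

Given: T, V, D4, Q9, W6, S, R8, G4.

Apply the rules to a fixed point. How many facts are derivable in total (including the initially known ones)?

Round 1: rule 1 [R8 & D4 & T -> C6]; rule 5 [T & W6 -> P]; rule 7 [S & W6 -> J2]. Adds C6, P, J2.
Round 2: rule 2 [C6 -> A]; rule 3 [P -> B5]. Adds A, B5.
Round 3: rule 4 [R8 & A -> F9]; rule 6 [A & B5 -> U4]. Adds F9, U4.
Closure: {A, B5, C6, D4, F9, G4, J2, P, Q9, R8, S, T, U4, V, W6} — 15 facts.

15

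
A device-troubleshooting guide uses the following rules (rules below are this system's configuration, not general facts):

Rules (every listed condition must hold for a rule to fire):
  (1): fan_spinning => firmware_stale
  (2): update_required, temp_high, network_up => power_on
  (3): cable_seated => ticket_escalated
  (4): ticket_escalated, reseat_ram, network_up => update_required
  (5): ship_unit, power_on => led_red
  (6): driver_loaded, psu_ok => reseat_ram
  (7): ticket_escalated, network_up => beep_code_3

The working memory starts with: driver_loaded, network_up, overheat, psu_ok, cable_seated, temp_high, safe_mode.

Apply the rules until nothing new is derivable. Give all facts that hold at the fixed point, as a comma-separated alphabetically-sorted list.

beep_code_3, cable_seated, driver_loaded, network_up, overheat, power_on, psu_ok, reseat_ram, safe_mode, temp_high, ticket_escalated, update_required

Round 1 — (3), (6), derive ticket_escalated, reseat_ram.
Round 2 — (4), (7), derive update_required, beep_code_3.
Round 3 — (2), derive power_on.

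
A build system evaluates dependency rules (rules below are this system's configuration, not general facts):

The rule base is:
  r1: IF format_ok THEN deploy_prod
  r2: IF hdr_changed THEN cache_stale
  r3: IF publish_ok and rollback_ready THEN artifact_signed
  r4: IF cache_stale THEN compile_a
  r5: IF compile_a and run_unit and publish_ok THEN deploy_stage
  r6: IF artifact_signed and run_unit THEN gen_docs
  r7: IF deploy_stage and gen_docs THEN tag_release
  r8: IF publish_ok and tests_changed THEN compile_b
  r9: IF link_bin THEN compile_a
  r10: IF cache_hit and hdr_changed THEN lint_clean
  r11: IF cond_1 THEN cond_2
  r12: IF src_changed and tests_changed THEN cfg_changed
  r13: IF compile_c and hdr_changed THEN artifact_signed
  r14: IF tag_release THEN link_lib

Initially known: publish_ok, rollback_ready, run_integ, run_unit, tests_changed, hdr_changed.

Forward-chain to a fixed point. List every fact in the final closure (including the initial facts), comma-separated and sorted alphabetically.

Round 1: r2 [IF hdr_changed THEN cache_stale]; r3 [IF publish_ok and rollback_ready THEN artifact_signed]; r8 [IF publish_ok and tests_changed THEN compile_b]. New: cache_stale, artifact_signed, compile_b.
Round 2: r4 [IF cache_stale THEN compile_a]; r6 [IF artifact_signed and run_unit THEN gen_docs]. New: compile_a, gen_docs.
Round 3: r5 [IF compile_a and run_unit and publish_ok THEN deploy_stage]. New: deploy_stage.
Round 4: r7 [IF deploy_stage and gen_docs THEN tag_release]. New: tag_release.
Round 5: r14 [IF tag_release THEN link_lib]. New: link_lib.

artifact_signed, cache_stale, compile_a, compile_b, deploy_stage, gen_docs, hdr_changed, link_lib, publish_ok, rollback_ready, run_integ, run_unit, tag_release, tests_changed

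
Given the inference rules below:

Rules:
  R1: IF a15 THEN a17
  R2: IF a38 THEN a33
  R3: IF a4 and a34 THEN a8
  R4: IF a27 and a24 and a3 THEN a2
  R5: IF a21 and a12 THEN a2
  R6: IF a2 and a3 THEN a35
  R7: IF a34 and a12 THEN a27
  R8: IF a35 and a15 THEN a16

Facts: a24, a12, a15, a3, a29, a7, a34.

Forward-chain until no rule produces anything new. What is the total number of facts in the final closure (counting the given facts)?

Round 1: R1 [IF a15 THEN a17]; R7 [IF a34 and a12 THEN a27]. Adds a17, a27.
Round 2: R4 [IF a27 and a24 and a3 THEN a2]. Adds a2.
Round 3: R6 [IF a2 and a3 THEN a35]. Adds a35.
Round 4: R8 [IF a35 and a15 THEN a16]. Adds a16.
Closure: {a12, a15, a16, a17, a2, a24, a27, a29, a3, a34, a35, a7} — 12 facts.

12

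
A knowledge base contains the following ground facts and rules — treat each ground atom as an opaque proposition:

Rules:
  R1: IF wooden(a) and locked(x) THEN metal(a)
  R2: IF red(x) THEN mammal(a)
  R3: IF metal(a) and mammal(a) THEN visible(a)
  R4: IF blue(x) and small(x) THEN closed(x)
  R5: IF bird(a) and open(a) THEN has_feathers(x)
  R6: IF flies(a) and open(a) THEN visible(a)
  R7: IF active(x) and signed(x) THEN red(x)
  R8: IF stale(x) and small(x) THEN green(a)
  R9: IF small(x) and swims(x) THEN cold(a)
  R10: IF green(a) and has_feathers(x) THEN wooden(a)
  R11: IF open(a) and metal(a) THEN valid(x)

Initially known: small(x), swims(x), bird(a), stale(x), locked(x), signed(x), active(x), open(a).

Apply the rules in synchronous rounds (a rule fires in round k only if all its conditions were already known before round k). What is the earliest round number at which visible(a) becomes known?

[1] R5 [IF bird(a) and open(a) THEN has_feathers(x)]; R7 [IF active(x) and signed(x) THEN red(x)]; R8 [IF stale(x) and small(x) THEN green(a)]; R9 [IF small(x) and swims(x) THEN cold(a)]. ⇒ new: has_feathers(x), red(x), green(a), cold(a).
[2] R2 [IF red(x) THEN mammal(a)]; R10 [IF green(a) and has_feathers(x) THEN wooden(a)]. ⇒ new: mammal(a), wooden(a).
[3] R1 [IF wooden(a) and locked(x) THEN metal(a)]. ⇒ new: metal(a).
[4] R3 [IF metal(a) and mammal(a) THEN visible(a)]; R11 [IF open(a) and metal(a) THEN valid(x)]. ⇒ new: visible(a), valid(x).
visible(a) first appears in round 4.

4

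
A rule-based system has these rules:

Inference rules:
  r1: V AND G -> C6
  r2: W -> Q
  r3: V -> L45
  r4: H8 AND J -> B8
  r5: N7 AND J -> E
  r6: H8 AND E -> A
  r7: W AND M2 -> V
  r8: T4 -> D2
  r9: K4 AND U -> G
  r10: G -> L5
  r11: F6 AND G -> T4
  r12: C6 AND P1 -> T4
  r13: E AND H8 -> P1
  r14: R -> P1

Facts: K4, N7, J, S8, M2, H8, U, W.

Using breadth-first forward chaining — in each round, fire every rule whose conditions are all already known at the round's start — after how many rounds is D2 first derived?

Round 1: r2 [W -> Q]; r4 [H8 AND J -> B8]; r5 [N7 AND J -> E]; r7 [W AND M2 -> V]; r9 [K4 AND U -> G]. New: Q, B8, E, V, G.
Round 2: r1 [V AND G -> C6]; r3 [V -> L45]; r6 [H8 AND E -> A]; r10 [G -> L5]; r13 [E AND H8 -> P1]. New: C6, L45, A, L5, P1.
Round 3: r12 [C6 AND P1 -> T4]. New: T4.
Round 4: r8 [T4 -> D2]. New: D2.
D2 first appears in round 4.

4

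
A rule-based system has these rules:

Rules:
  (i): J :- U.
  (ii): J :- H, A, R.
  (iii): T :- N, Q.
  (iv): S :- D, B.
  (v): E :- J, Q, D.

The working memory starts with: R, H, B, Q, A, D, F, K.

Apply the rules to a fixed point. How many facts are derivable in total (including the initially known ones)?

Round 1 fires (ii), (iv), giving J, S.
Round 2 fires (v), giving E.
Closure: {A, B, D, E, F, H, J, K, Q, R, S} — 11 facts.

11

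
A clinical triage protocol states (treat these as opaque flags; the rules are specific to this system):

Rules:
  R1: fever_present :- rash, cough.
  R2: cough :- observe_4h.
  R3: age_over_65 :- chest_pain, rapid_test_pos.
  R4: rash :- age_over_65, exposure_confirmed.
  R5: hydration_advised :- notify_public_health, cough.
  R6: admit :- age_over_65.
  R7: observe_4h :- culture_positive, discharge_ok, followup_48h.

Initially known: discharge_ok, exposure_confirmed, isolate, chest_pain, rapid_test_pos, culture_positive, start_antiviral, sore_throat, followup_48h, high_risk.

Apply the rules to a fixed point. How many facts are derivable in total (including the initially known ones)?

Round 1: R3 [age_over_65 :- chest_pain, rapid_test_pos.]; R7 [observe_4h :- culture_positive, discharge_ok, followup_48h.]. New: age_over_65, observe_4h.
Round 2: R2 [cough :- observe_4h.]; R4 [rash :- age_over_65, exposure_confirmed.]; R6 [admit :- age_over_65.]. New: cough, rash, admit.
Round 3: R1 [fever_present :- rash, cough.]. New: fever_present.
Closure: {admit, age_over_65, chest_pain, cough, culture_positive, discharge_ok, exposure_confirmed, fever_present, followup_48h, high_risk, isolate, observe_4h, rapid_test_pos, rash, sore_throat, start_antiviral} — 16 facts.

16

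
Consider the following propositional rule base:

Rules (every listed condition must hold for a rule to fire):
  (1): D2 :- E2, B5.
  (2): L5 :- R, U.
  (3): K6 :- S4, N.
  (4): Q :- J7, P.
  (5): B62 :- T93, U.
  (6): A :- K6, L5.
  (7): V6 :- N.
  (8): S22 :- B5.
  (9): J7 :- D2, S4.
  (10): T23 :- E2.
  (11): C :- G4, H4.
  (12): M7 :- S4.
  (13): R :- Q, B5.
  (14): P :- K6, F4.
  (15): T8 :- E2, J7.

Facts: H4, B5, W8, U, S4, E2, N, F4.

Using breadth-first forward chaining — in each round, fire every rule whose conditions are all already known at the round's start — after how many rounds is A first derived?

6

[1] (1) [D2 :- E2, B5.]; (3) [K6 :- S4, N.]; (7) [V6 :- N.]; (8) [S22 :- B5.]; (10) [T23 :- E2.]; (12) [M7 :- S4.]. ⇒ new: D2, K6, V6, S22, T23, M7.
[2] (9) [J7 :- D2, S4.]; (14) [P :- K6, F4.]. ⇒ new: J7, P.
[3] (4) [Q :- J7, P.]; (15) [T8 :- E2, J7.]. ⇒ new: Q, T8.
[4] (13) [R :- Q, B5.]. ⇒ new: R.
[5] (2) [L5 :- R, U.]. ⇒ new: L5.
[6] (6) [A :- K6, L5.]. ⇒ new: A.
A first appears in round 6.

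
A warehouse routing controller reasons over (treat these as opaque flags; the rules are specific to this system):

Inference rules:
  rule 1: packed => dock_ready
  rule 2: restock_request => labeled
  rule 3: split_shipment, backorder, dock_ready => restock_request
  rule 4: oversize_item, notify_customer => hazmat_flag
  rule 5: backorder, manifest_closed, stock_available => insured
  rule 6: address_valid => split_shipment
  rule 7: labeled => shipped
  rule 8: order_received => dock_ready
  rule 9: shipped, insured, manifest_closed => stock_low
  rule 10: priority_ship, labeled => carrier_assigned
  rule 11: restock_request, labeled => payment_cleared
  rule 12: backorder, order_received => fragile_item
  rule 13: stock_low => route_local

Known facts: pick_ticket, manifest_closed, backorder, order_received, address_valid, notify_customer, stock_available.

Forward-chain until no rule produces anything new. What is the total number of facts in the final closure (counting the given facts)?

Round 1 — rule 5, rule 6, rule 8, rule 12, derive insured, split_shipment, dock_ready, fragile_item.
Round 2 — rule 3, derive restock_request.
Round 3 — rule 2, derive labeled.
Round 4 — rule 7, rule 11, derive shipped, payment_cleared.
Round 5 — rule 9, derive stock_low.
Round 6 — rule 13, derive route_local.
Closure: {address_valid, backorder, dock_ready, fragile_item, insured, labeled, manifest_closed, notify_customer, order_received, payment_cleared, pick_ticket, restock_request, route_local, shipped, split_shipment, stock_available, stock_low} — 17 facts.

17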